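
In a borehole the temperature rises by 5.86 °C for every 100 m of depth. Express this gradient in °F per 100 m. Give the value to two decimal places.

10.55 °F/100 m

The quantity depends on a temperature interval, so only the ratio of degree sizes applies; the offset between the scales is irrelevant.
A change of 1°C is a change of 1.8°F, so 5.86 × 1.8 = 10.55.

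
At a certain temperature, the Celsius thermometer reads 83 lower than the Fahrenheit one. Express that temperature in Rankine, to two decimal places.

Let x be the Fahrenheit reading; then the Celsius reading is 5/9·x - 17.7778.
(5/9·x - 17.7778) - x = -83  ⇒  (-4/9)·x = -65.2222  ⇒  x = 146.7500°F.
In Celsius: (146.75 - 32) × 5/9 = 63.7500°C.
In Rankine: 63.7500 × 1.8 + 491.67 = 606.42°R.

606.42°R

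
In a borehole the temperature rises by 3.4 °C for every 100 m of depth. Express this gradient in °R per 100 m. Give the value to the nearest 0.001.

Since only a temperature interval is involved, the additive offset between the scales drops out.
A change of 1°C is a change of 1.8°R, so 3.4 × 1.8 = 6.120.

6.120 °R/100 m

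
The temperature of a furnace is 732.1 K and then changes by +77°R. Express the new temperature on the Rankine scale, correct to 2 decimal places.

Initial temperature in Celsius: 732.1 - 273.15 = 458.9500°C.
The 77°R change is an interval, so only the factor 5/9 applies: +77 × 5/9 = +42.7778°C.
Final Celsius temperature: 458.9500 + 42.7778 = 501.7278°C.
In Rankine: 501.7278 × 1.8 + 491.67 = 1394.78°R.

1394.78°R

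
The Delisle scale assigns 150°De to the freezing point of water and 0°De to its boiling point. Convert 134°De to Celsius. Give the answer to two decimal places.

Linear interpolation between the fixed points: C = (134 - 150) × 100 / (0 - 150) = 10.6667°C.

10.67°C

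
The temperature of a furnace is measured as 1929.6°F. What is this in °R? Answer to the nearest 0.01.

2389.27°R

In Celsius: (1929.6 - 32) × 5/9 = 1054.2222°C.
In Rankine: 1054.2222 × 1.8 + 491.67 = 2389.27°R.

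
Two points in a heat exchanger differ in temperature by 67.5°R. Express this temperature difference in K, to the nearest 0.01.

37.50 K

An interval of 1°R corresponds to 5/9 K.
67.5 × 5/9 = 37.50.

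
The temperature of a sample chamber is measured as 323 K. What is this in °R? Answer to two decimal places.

In Celsius: 323 - 273.15 = 49.8500°C.
In Rankine: 49.8500 × 1.8 + 491.67 = 581.40°R.

581.40°R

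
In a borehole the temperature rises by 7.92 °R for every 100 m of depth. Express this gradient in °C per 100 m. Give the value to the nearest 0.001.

Since only a temperature interval is involved, the additive offset between the scales drops out.
A change of 1°R is a change of 5/9°C, so 7.92 × 5/9 = 4.400.

4.400 °C/100 m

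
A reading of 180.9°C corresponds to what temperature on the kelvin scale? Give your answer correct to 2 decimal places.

In kelvin: 180.9000 + 273.15 = 454.05 K.

454.05 K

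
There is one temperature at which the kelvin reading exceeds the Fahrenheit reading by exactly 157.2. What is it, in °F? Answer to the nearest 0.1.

Let F be the Fahrenheit reading. The kelvin reading is K = 5/9·F + 255.372.
Require K - F = 157.2: (-4/9)·F + 255.372 = 157.2.
F = (157.2 - 255.372) / (-4/9) = 220.9.

220.9°F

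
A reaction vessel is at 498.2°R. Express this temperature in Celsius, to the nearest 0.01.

In Celsius: (498.2 - 491.67) × 5/9 = 3.6278°C.

3.63°C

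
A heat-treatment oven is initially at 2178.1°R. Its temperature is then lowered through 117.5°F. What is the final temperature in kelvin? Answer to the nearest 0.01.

Initial temperature in Celsius: (2178.1 - 491.67) × 5/9 = 936.9056°C.
The 117.5°F change is an interval, so only the factor 5/9 applies: -117.5 × 5/9 = -65.2778°C.
Final Celsius temperature: 936.9056 - 65.2778 = 871.6278°C.
In kelvin: 871.6278 + 273.15 = 1144.78 K.

1144.78 K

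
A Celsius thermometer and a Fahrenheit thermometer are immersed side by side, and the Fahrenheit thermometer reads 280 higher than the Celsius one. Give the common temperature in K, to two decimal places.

Let x be the Celsius reading; then the Fahrenheit reading is 1.8·x + 32.
(1.8·x + 32) - x = 280  ⇒  (0.8)·x = 248  ⇒  x = 310.0000°C.
In kelvin: 310.0000 + 273.15 = 583.15 K.

583.15 K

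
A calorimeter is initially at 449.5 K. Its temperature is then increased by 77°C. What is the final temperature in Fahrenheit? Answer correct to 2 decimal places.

Initial temperature in Celsius: 449.5 - 273.15 = 176.3500°C.
Final Celsius temperature: 176.3500 + 77.0000 = 253.3500°C.
In Fahrenheit: 253.3500 × 1.8 + 32 = 488.03°F.

488.03°F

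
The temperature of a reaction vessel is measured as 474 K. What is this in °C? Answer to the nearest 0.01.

In Celsius: 474 - 273.15 = 200.8500°C.

200.85°C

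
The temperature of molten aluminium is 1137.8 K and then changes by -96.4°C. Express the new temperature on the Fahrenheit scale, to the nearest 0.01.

Initial temperature in Celsius: 1137.8 - 273.15 = 864.6500°C.
Final Celsius temperature: 864.6500 - 96.4000 = 768.2500°C.
In Fahrenheit: 768.2500 × 1.8 + 32 = 1414.85°F.

1414.85°F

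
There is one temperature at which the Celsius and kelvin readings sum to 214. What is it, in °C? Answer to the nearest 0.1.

Let C be the Celsius reading. The kelvin reading is K = 1·C + 273.15.
Require C + K = 214: (2)·C + 273.15 = 214.
C = (214 - 273.15) / (2) = -29.6.

-29.6°C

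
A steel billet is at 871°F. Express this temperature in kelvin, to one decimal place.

In Celsius: (871 - 32) × 5/9 = 466.1111°C.
In kelvin: 466.1111 + 273.15 = 739.3 K.

739.3 K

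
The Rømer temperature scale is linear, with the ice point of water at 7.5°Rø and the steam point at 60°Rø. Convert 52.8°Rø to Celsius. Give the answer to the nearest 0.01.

86.29°C

Linear interpolation between the fixed points: C = (52.8 - 7.5) × 100 / (60 - 7.5) = 86.2857°C.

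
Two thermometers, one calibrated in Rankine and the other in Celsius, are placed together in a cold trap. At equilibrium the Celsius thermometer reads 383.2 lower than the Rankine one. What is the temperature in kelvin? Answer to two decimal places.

Let x be the Rankine reading; then the Celsius reading is 5/9·x - 273.15.
(5/9·x - 273.15) - x = -383.2  ⇒  (-4/9)·x = -110.05  ⇒  x = 247.6125°R.
In Celsius: (247.6125 - 491.67) × 5/9 = -135.5875°C.
In kelvin: -135.5875 + 273.15 = 137.56 K.

137.56 K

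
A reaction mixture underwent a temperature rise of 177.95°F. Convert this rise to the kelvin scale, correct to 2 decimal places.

Only the scale ratio 5/9 matters for a change in temperature.
177.95 × 5/9 = 98.86.

98.86 K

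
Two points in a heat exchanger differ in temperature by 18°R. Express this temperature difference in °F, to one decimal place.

18.0°F

Rankine and Fahrenheit degrees are the same size, so the interval is unchanged: 18.0.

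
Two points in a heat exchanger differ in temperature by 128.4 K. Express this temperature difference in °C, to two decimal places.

Kelvin and Celsius degrees are the same size, so the interval is unchanged: 128.40.

128.40°C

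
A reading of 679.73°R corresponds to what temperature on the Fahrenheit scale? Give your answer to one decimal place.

220.1°F

In Celsius: (679.73 - 491.67) × 5/9 = 104.4778°C.
In Fahrenheit: 104.4778 × 1.8 + 32 = 220.1°F.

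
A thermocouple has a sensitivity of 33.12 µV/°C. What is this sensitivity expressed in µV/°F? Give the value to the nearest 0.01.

Since only a temperature interval is involved, the additive offset between the scales drops out.
A change of 1°F is a change of 5/9°C, so per °F the value is 33.12 × 5/9 = 18.40.

18.40 µV/°F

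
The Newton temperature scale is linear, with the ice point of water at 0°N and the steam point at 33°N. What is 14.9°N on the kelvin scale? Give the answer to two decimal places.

Linear interpolation between the fixed points: C = (14.9 - 0) × 100 / (33 - 0) = 45.1515°C.
Then 45.1515 + 273.15 = 318.30 K.

318.30 K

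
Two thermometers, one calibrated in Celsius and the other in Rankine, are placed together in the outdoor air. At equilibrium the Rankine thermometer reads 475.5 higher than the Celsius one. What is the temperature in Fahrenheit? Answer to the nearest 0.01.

Let x be the Celsius reading; then the Rankine reading is 1.8·x + 491.67.
(1.8·x + 491.67) - x = 475.5  ⇒  (0.8)·x = -16.17  ⇒  x = -20.2125°C.
In Fahrenheit: -20.2125 × 1.8 + 32 = -4.38°F.

-4.38°F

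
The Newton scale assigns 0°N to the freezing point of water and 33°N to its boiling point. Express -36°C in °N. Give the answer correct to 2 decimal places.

-11.88°N

Linearly onto the Newton scale: 0 + (-36.0000 / 100) × (33 - 0) = -11.88°N.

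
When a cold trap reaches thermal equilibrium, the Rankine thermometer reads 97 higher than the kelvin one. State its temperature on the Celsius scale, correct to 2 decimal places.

Let x be the kelvin reading; then the Rankine reading is 1.8·x.
(1.8·x) - x = 97  ⇒  (0.8)·x = 97  ⇒  x = 121.2500 K.
In Celsius: 121.25 - 273.15 = -151.90°C.

-151.90°C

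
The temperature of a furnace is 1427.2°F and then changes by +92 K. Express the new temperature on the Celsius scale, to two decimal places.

867.11°C

Initial temperature in Celsius: (1427.2 - 32) × 5/9 = 775.1111°C.
The 92 K change is an interval; Kelvin and Celsius degrees are the same size, so ΔC = +92°C.
Final Celsius temperature: 775.1111 + 92.0000 = 867.1111°C.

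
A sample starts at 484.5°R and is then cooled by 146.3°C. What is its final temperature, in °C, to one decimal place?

Initial temperature in Celsius: (484.5 - 491.67) × 5/9 = -3.9833°C.
Final Celsius temperature: -3.9833 - 146.3000 = -150.2833°C.

-150.3°C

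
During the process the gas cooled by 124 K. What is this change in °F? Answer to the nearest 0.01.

223.20°F

Only the scale ratio 1.8 matters for a change in temperature.
124 × 1.8 = 223.20.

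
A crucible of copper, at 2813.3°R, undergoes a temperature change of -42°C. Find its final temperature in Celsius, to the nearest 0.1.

Initial temperature in Celsius: (2813.3 - 491.67) × 5/9 = 1289.7944°C.
Final Celsius temperature: 1289.7944 - 42.0000 = 1247.7944°C.

1247.8°C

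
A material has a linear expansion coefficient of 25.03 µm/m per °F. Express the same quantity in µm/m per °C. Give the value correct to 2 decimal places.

Since only a temperature interval is involved, the additive offset between the scales drops out.
A change of 1°C is a change of 1.8°F, so per °C the value is 25.03 × 1.8 = 45.05.

45.05 µm/m per °C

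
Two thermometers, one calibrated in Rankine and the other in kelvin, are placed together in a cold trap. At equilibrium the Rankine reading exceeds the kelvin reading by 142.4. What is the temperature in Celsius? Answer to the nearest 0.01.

-95.15°C

Let x be the Rankine reading; then the kelvin reading is 5/9·x.
(5/9·x) - x = -142.4  ⇒  (-4/9)·x = -142.4  ⇒  x = 320.4000°R.
In Celsius: (320.4 - 491.67) × 5/9 = -95.15°C.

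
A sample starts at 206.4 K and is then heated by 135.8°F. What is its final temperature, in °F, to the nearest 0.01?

Initial temperature in Celsius: 206.4 - 273.15 = -66.7500°C.
The 135.8°F change is an interval, so only the factor 5/9 applies: +135.8 × 5/9 = +75.4444°C.
Final Celsius temperature: -66.7500 + 75.4444 = 8.6944°C.
In Fahrenheit: 8.6944 × 1.8 + 32 = 47.65°F.

47.65°F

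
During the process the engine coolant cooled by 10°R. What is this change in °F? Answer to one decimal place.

Rankine and Fahrenheit degrees are the same size, so the interval is unchanged: 10.0.

10.0°F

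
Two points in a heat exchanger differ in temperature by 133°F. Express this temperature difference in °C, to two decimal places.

Only the scale ratio 5/9 matters for a change in temperature.
133 × 5/9 = 73.89.

73.89°C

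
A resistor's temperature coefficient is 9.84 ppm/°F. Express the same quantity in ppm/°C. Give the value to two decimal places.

17.71 ppm/°C

The quantity depends on a temperature interval, so only the ratio of degree sizes applies; the offset between the scales is irrelevant.
A change of 1°C is a change of 1.8°F, so per °C the value is 9.84 × 1.8 = 17.71.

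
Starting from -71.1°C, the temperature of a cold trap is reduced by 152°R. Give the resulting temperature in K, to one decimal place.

117.6 K

The 152°R change is an interval, so only the factor 5/9 applies: -152 × 5/9 = -84.4444°C.
Final Celsius temperature: -71.1000 - 84.4444 = -155.5444°C.
In kelvin: -155.5444 + 273.15 = 117.6 K.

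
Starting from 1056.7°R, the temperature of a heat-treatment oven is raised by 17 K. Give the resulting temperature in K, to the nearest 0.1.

Initial temperature in Celsius: (1056.7 - 491.67) × 5/9 = 313.9056°C.
The 17 K change is an interval; Kelvin and Celsius degrees are the same size, so ΔC = +17°C.
Final Celsius temperature: 313.9056 + 17.0000 = 330.9056°C.
In kelvin: 330.9056 + 273.15 = 604.1 K.

604.1 K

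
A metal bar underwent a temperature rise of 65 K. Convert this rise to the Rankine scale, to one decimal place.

117.0°R

Only the scale ratio 1.8 matters for a change in temperature.
65 × 1.8 = 117.0.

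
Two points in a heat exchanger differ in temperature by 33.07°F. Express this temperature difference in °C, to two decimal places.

Only the scale ratio 5/9 matters for a change in temperature.
33.07 × 5/9 = 18.37.

18.37°C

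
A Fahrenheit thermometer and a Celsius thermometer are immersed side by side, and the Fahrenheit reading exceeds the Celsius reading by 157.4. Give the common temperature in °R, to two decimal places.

773.82°R

Let x be the Fahrenheit reading; then the Celsius reading is 5/9·x - 17.7778.
(5/9·x - 17.7778) - x = -157.4  ⇒  (-4/9)·x = -139.622  ⇒  x = 314.1500°F.
In Celsius: (314.15 - 32) × 5/9 = 156.7500°C.
In Rankine: 156.7500 × 1.8 + 491.67 = 773.82°R.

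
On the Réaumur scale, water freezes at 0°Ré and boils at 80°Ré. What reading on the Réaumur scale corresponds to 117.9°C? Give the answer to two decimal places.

Linearly onto the Réaumur scale: 0 + (117.9000 / 100) × (80 - 0) = 94.32°Ré.

94.32°Ré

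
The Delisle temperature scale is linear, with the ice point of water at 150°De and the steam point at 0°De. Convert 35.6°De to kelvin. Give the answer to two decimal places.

Linear interpolation between the fixed points: C = (35.6 - 150) × 100 / (0 - 150) = 76.2667°C.
Then 76.2667 + 273.15 = 349.42 K.

349.42 K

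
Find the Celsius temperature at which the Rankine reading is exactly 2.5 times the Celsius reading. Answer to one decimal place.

Let C be the Celsius reading. The Rankine reading is R = 1.8·C + 491.67.
Require R = 2.5·C: 1.8·C + 491.67 = 2.5·C.
(-0.7)·C = -491.67  ⇒  C = 702.4.

702.4°C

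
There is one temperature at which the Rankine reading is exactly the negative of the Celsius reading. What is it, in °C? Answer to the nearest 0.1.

Let C be the Celsius reading. The Rankine reading is R = 1.8·C + 491.67.
Require R = -1·C: 1.8·C + 491.67 = -1·C.
(2.8)·C = -491.67  ⇒  C = -175.6.

-175.6°C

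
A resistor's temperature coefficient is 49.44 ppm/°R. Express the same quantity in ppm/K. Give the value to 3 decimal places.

88.992 ppm/K

The quantity depends on a temperature interval, so only the ratio of degree sizes applies; the offset between the scales is irrelevant.
A change of 1 K is a change of 1.8°R, so per K the value is 49.44 × 1.8 = 88.992.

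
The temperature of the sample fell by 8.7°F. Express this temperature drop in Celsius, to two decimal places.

4.83°C

An interval of 1°F corresponds to 5/9°C.
8.7 × 5/9 = 4.83.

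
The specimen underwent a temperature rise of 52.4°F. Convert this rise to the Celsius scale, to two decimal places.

Only the scale ratio 5/9 matters for a change in temperature.
52.4 × 5/9 = 29.11.

29.11°C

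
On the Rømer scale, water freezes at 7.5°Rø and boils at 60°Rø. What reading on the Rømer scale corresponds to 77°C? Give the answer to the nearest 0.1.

Linearly onto the Rømer scale: 7.5 + (77.0000 / 100) × (60 - 7.5) = 47.9°Rø.

47.9°Rø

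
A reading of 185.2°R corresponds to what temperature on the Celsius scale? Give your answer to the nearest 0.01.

-170.26°C

In Celsius: (185.2 - 491.67) × 5/9 = -170.2611°C.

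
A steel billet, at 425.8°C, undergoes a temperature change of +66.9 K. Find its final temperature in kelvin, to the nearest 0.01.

The 66.9 K change is an interval; Kelvin and Celsius degrees are the same size, so ΔC = +66.9°C.
Final Celsius temperature: 425.8000 + 66.9000 = 492.7000°C.
In kelvin: 492.7000 + 273.15 = 765.85 K.

765.85 K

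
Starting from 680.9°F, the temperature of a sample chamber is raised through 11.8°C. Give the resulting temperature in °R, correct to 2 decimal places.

Initial temperature in Celsius: (680.9 - 32) × 5/9 = 360.5000°C.
Final Celsius temperature: 360.5000 + 11.8000 = 372.3000°C.
In Rankine: 372.3000 × 1.8 + 491.67 = 1161.81°R.

1161.81°R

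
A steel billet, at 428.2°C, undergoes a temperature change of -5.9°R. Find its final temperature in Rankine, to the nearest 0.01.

1256.53°R

The 5.9°R change is an interval, so only the factor 5/9 applies: -5.9 × 5/9 = -3.2778°C.
Final Celsius temperature: 428.2000 - 3.2778 = 424.9222°C.
In Rankine: 424.9222 × 1.8 + 491.67 = 1256.53°R.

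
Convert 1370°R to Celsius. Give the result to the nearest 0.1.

488.0°C

In Celsius: (1370 - 491.67) × 5/9 = 487.9611°C.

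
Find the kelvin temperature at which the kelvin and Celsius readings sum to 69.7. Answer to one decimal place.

171.4 K

Let K be the kelvin reading. The Celsius reading is C = 1·K - 273.15.
Require K + C = 69.7: (2)·K - 273.15 = 69.7.
K = (69.7 + 273.15) / (2) = 171.4.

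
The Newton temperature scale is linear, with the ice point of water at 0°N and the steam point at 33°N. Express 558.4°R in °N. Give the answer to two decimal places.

12.23°N

First in Celsius: (558.4 - 491.67) × 5/9 = 37.0722°C.
Linearly onto the Newton scale: 0 + (37.0722 / 100) × (33 - 0) = 12.23°N.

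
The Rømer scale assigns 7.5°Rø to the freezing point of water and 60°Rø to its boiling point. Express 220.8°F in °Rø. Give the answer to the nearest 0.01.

62.57°Rø

First in Celsius: (220.8 - 32) × 5/9 = 104.8889°C.
Linearly onto the Rømer scale: 7.5 + (104.8889 / 100) × (60 - 7.5) = 62.57°Rø.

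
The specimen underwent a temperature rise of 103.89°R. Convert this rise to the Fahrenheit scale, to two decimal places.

103.89°F

Rankine and Fahrenheit degrees are the same size, so the interval is unchanged: 103.89.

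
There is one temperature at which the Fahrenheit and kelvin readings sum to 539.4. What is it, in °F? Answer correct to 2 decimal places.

Let F be the Fahrenheit reading. The kelvin reading is K = 5/9·F + 255.372.
Require F + K = 539.4: (14/9)·F + 255.372 = 539.4.
F = (539.4 - 255.372) / (14/9) = 182.59.

182.59°F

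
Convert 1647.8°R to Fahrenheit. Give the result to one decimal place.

In Celsius: (1647.8 - 491.67) × 5/9 = 642.2944°C.
In Fahrenheit: 642.2944 × 1.8 + 32 = 1188.1°F.

1188.1°F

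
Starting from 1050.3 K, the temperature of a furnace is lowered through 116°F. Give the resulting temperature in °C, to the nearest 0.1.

Initial temperature in Celsius: 1050.3 - 273.15 = 777.1500°C.
The 116°F change is an interval, so only the factor 5/9 applies: -116 × 5/9 = -64.4444°C.
Final Celsius temperature: 777.1500 - 64.4444 = 712.7056°C.

712.7°C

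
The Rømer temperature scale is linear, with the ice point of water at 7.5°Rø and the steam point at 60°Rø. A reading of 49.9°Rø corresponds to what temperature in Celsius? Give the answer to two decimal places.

Linear interpolation between the fixed points: C = (49.9 - 7.5) × 100 / (60 - 7.5) = 80.7619°C.

80.76°C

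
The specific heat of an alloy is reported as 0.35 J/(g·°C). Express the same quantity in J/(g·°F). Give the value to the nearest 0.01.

The quantity depends on a temperature interval, so only the ratio of degree sizes applies; the offset between the scales is irrelevant.
A change of 1°F is a change of 5/9°C, so per °F the value is 0.35 × 5/9 = 0.19.

0.19 J/(g·°F)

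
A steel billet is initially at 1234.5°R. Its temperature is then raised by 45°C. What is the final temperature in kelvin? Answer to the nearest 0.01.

730.83 K

Initial temperature in Celsius: (1234.5 - 491.67) × 5/9 = 412.6833°C.
Final Celsius temperature: 412.6833 + 45.0000 = 457.6833°C.
In kelvin: 457.6833 + 273.15 = 730.83 K.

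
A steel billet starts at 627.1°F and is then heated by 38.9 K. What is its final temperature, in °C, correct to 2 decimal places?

369.51°C

Initial temperature in Celsius: (627.1 - 32) × 5/9 = 330.6111°C.
The 38.9 K change is an interval; Kelvin and Celsius degrees are the same size, so ΔC = +38.9°C.
Final Celsius temperature: 330.6111 + 38.9000 = 369.5111°C.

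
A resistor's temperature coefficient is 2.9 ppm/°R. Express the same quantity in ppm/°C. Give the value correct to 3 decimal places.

Since only a temperature interval is involved, the additive offset between the scales drops out.
A change of 1°C is a change of 1.8°R, so per °C the value is 2.9 × 1.8 = 5.220.

5.220 ppm/°C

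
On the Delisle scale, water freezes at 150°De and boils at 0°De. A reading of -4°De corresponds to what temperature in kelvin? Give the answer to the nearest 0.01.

Linear interpolation between the fixed points: C = (-4 - 150) × 100 / (0 - 150) = 102.6667°C.
Then 102.6667 + 273.15 = 375.82 K.

375.82 K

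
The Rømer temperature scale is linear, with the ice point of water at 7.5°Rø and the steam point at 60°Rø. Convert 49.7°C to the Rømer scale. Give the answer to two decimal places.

33.59°Rø

Linearly onto the Rømer scale: 7.5 + (49.7000 / 100) × (60 - 7.5) = 33.59°Rø.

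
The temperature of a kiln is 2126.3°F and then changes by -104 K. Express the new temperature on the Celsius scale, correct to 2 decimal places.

1059.50°C

Initial temperature in Celsius: (2126.3 - 32) × 5/9 = 1163.5000°C.
The 104 K change is an interval; Kelvin and Celsius degrees are the same size, so ΔC = -104°C.
Final Celsius temperature: 1163.5000 - 104.0000 = 1059.5000°C.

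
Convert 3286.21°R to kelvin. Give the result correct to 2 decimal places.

In Celsius: (3286.21 - 491.67) × 5/9 = 1552.5222°C.
In kelvin: 1552.5222 + 273.15 = 1825.67 K.

1825.67 K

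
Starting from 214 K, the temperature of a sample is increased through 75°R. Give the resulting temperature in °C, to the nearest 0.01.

-17.48°C

Initial temperature in Celsius: 214 - 273.15 = -59.1500°C.
The 75°R change is an interval, so only the factor 5/9 applies: +75 × 5/9 = +41.6667°C.
Final Celsius temperature: -59.1500 + 41.6667 = -17.4833°C.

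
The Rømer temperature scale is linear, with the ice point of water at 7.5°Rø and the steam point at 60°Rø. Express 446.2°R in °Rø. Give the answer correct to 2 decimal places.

-5.76°Rø

First in Celsius: (446.2 - 491.67) × 5/9 = -25.2611°C.
Linearly onto the Rømer scale: 7.5 + (-25.2611 / 100) × (60 - 7.5) = -5.76°Rø.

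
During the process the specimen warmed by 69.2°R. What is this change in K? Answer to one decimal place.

38.4 K

For a temperature interval the offset drops out; only the factor 5/9 applies.
69.2 × 5/9 = 38.4.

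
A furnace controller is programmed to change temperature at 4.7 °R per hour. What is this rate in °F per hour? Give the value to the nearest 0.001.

The quantity depends on a temperature interval, so only the ratio of degree sizes applies; the offset between the scales is irrelevant.
A change of 1°R is a change of 1°F, so 4.7 × 1 = 4.700.

4.700 °F/hour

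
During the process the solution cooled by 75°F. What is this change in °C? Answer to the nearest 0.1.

For a temperature interval the offset drops out; only the factor 5/9 applies.
75 × 5/9 = 41.7.

41.7°C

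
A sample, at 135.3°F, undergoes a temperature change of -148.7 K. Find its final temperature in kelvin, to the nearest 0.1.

181.8 K

Initial temperature in Celsius: (135.3 - 32) × 5/9 = 57.3889°C.
The 148.7 K change is an interval; Kelvin and Celsius degrees are the same size, so ΔC = -148.7°C.
Final Celsius temperature: 57.3889 - 148.7000 = -91.3111°C.
In kelvin: -91.3111 + 273.15 = 181.8 K.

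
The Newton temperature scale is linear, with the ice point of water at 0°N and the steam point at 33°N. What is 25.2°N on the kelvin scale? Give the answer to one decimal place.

349.5 K

Linear interpolation between the fixed points: C = (25.2 - 0) × 100 / (33 - 0) = 76.3636°C.
Then 76.3636 + 273.15 = 349.5 K.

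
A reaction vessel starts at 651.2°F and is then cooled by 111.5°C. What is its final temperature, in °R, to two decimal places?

910.17°R

Initial temperature in Celsius: (651.2 - 32) × 5/9 = 344.0000°C.
Final Celsius temperature: 344.0000 - 111.5000 = 232.5000°C.
In Rankine: 232.5000 × 1.8 + 491.67 = 910.17°R.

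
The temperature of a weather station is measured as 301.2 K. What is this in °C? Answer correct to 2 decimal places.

In Celsius: 301.2 - 273.15 = 28.0500°C.

28.05°C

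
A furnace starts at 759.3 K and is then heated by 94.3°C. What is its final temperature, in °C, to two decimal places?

Initial temperature in Celsius: 759.3 - 273.15 = 486.1500°C.
Final Celsius temperature: 486.1500 + 94.3000 = 580.4500°C.

580.45°C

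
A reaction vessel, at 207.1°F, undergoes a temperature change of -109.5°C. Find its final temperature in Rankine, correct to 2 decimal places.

Initial temperature in Celsius: (207.1 - 32) × 5/9 = 97.2778°C.
Final Celsius temperature: 97.2778 - 109.5000 = -12.2222°C.
In Rankine: -12.2222 × 1.8 + 491.67 = 469.67°R.

469.67°R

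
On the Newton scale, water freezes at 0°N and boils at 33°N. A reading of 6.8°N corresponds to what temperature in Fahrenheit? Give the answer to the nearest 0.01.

69.09°F

Linear interpolation between the fixed points: C = (6.8 - 0) × 100 / (33 - 0) = 20.6061°C.
Then 20.6061 × 1.8 + 32 = 69.09°F.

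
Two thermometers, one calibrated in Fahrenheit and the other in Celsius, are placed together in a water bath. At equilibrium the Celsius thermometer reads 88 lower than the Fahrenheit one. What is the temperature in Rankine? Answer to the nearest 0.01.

617.67°R

Let x be the Fahrenheit reading; then the Celsius reading is 5/9·x - 17.7778.
(5/9·x - 17.7778) - x = -88  ⇒  (-4/9)·x = -70.2222  ⇒  x = 158.0000°F.
In Celsius: (158 - 32) × 5/9 = 70.0000°C.
In Rankine: 70.0000 × 1.8 + 491.67 = 617.67°R.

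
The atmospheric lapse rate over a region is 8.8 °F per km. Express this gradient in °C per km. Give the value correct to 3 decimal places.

Since only a temperature interval is involved, the additive offset between the scales drops out.
A change of 1°F is a change of 5/9°C, so 8.8 × 5/9 = 4.889.

4.889 °C/km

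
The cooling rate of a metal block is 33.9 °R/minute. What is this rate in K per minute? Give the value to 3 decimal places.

Since only a temperature interval is involved, the additive offset between the scales drops out.
A change of 1°R is a change of 5/9 K, so 33.9 × 5/9 = 18.833.

18.833 K/minute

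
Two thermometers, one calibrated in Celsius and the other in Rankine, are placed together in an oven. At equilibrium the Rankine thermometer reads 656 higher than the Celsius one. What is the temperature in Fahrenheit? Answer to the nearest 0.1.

401.7°F

Let x be the Celsius reading; then the Rankine reading is 1.8·x + 491.67.
(1.8·x + 491.67) - x = 656  ⇒  (0.8)·x = 164.33  ⇒  x = 205.4125°C.
In Fahrenheit: 205.4125 × 1.8 + 32 = 401.7°F.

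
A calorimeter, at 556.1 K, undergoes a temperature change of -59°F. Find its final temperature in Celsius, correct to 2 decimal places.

250.17°C

Initial temperature in Celsius: 556.1 - 273.15 = 282.9500°C.
The 59°F change is an interval, so only the factor 5/9 applies: -59 × 5/9 = -32.7778°C.
Final Celsius temperature: 282.9500 - 32.7778 = 250.1722°C.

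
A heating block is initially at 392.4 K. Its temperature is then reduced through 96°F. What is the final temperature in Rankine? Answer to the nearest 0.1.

Initial temperature in Celsius: 392.4 - 273.15 = 119.2500°C.
The 96°F change is an interval, so only the factor 5/9 applies: -96 × 5/9 = -53.3333°C.
Final Celsius temperature: 119.2500 - 53.3333 = 65.9167°C.
In Rankine: 65.9167 × 1.8 + 491.67 = 610.3°R.

610.3°R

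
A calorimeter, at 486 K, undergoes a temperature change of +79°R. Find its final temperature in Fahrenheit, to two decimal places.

Initial temperature in Celsius: 486 - 273.15 = 212.8500°C.
The 79°R change is an interval, so only the factor 5/9 applies: +79 × 5/9 = +43.8889°C.
Final Celsius temperature: 212.8500 + 43.8889 = 256.7389°C.
In Fahrenheit: 256.7389 × 1.8 + 32 = 494.13°F.

494.13°F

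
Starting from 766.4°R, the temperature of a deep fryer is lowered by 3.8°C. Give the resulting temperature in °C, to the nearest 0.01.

Initial temperature in Celsius: (766.4 - 491.67) × 5/9 = 152.6278°C.
Final Celsius temperature: 152.6278 - 3.8000 = 148.8278°C.

148.83°C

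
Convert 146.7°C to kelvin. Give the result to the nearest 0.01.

419.85 K

In kelvin: 146.7000 + 273.15 = 419.85 K.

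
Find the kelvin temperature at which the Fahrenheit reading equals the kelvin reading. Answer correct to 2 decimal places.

Let K be the kelvin reading. The Fahrenheit reading is F = 1.8·K - 459.67.
Set F = K: 1.8·K - 459.67 = K.
(0.8)·K = 459.67  ⇒  K = 574.59.

574.59 K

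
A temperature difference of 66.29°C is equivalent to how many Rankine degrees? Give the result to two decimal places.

119.32°R

An interval of 1°C corresponds to 1.8°R.
66.29 × 1.8 = 119.32.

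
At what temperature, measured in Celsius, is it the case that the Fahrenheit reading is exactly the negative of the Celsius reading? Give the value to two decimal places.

Let C be the Celsius reading. The Fahrenheit reading is F = 1.8·C + 32.
Require F = -1·C: 1.8·C + 32 = -1·C.
(2.8)·C = -32  ⇒  C = -11.43.

-11.43°C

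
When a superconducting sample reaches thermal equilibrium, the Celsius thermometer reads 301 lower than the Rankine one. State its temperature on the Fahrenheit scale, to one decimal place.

-397.0°F

Let x be the Rankine reading; then the Celsius reading is 5/9·x - 273.15.
(5/9·x - 273.15) - x = -301  ⇒  (-4/9)·x = -27.85  ⇒  x = 62.6625°R.
In Celsius: (62.6625 - 491.67) × 5/9 = -238.3375°C.
In Fahrenheit: -238.3375 × 1.8 + 32 = -397.0°F.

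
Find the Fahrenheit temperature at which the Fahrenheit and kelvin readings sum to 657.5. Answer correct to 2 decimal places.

Let F be the Fahrenheit reading. The kelvin reading is K = 5/9·F + 255.372.
Require F + K = 657.5: (14/9)·F + 255.372 = 657.5.
F = (657.5 - 255.372) / (14/9) = 258.51.

258.51°F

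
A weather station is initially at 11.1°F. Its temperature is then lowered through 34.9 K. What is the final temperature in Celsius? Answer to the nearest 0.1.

Initial temperature in Celsius: (11.1 - 32) × 5/9 = -11.6111°C.
The 34.9 K change is an interval; Kelvin and Celsius degrees are the same size, so ΔC = -34.9°C.
Final Celsius temperature: -11.6111 - 34.9000 = -46.5111°C.

-46.5°C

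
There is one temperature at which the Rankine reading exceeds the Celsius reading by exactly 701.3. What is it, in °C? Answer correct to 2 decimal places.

Let C be the Celsius reading. The Rankine reading is R = 1.8·C + 491.67.
Require R - C = 701.3: (0.8)·C + 491.67 = 701.3.
C = (701.3 - 491.67) / (0.8) = 262.04.

262.04°C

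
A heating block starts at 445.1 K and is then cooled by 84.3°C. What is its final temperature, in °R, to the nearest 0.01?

Initial temperature in Celsius: 445.1 - 273.15 = 171.9500°C.
Final Celsius temperature: 171.9500 - 84.3000 = 87.6500°C.
In Rankine: 87.6500 × 1.8 + 491.67 = 649.44°R.

649.44°R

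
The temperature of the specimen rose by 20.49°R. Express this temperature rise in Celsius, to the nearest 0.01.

11.38°C

An interval of 1°R corresponds to 5/9°C.
20.49 × 5/9 = 11.38.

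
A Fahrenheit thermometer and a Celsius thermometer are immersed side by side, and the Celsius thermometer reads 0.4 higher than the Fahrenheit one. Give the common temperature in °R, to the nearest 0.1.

418.8°R

Let x be the Fahrenheit reading; then the Celsius reading is 5/9·x - 17.7778.
(5/9·x - 17.7778) - x = 0.4  ⇒  (-4/9)·x = 18.1778  ⇒  x = -40.9000°F.
In Celsius: (-40.9 - 32) × 5/9 = -40.5000°C.
In Rankine: -40.5000 × 1.8 + 491.67 = 418.8°R.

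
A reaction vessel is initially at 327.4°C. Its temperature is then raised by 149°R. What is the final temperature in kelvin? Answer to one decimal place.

683.3 K

The 149°R change is an interval, so only the factor 5/9 applies: +149 × 5/9 = +82.7778°C.
Final Celsius temperature: 327.4000 + 82.7778 = 410.1778°C.
In kelvin: 410.1778 + 273.15 = 683.3 K.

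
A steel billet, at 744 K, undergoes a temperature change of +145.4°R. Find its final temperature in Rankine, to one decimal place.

Initial temperature in Celsius: 744 - 273.15 = 470.8500°C.
The 145.4°R change is an interval, so only the factor 5/9 applies: +145.4 × 5/9 = +80.7778°C.
Final Celsius temperature: 470.8500 + 80.7778 = 551.6278°C.
In Rankine: 551.6278 × 1.8 + 491.67 = 1484.6°R.

1484.6°R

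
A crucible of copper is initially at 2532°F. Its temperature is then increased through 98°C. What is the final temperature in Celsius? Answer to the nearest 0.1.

Initial temperature in Celsius: (2532 - 32) × 5/9 = 1388.8889°C.
Final Celsius temperature: 1388.8889 + 98.0000 = 1486.8889°C.

1486.9°C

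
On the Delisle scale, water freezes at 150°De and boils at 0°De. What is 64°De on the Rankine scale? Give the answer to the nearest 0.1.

594.9°R

Linear interpolation between the fixed points: C = (64 - 150) × 100 / (0 - 150) = 57.3333°C.
Then 57.3333 × 1.8 + 491.67 = 594.9°R.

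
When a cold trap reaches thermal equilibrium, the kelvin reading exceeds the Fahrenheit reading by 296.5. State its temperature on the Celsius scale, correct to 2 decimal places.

Let x be the Fahrenheit reading; then the kelvin reading is 5/9·x + 255.372.
(5/9·x + 255.372) - x = 296.5  ⇒  (-4/9)·x = 41.1278  ⇒  x = -92.5375°F.
In Celsius: (-92.5375 - 32) × 5/9 = -69.19°C.

-69.19°C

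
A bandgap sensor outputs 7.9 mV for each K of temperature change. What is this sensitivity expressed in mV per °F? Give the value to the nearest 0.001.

Since only a temperature interval is involved, the additive offset between the scales drops out.
A change of 1°F is a change of 5/9 K, so per °F the value is 7.9 × 5/9 = 4.389.

4.389 mV per °F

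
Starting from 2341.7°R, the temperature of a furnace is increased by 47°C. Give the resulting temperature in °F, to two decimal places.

1966.63°F

Initial temperature in Celsius: (2341.7 - 491.67) × 5/9 = 1027.7944°C.
Final Celsius temperature: 1027.7944 + 47.0000 = 1074.7944°C.
In Fahrenheit: 1074.7944 × 1.8 + 32 = 1966.63°F.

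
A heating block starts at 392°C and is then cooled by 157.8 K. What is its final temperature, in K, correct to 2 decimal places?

The 157.8 K change is an interval; Kelvin and Celsius degrees are the same size, so ΔC = -157.8°C.
Final Celsius temperature: 392.0000 - 157.8000 = 234.2000°C.
In kelvin: 234.2000 + 273.15 = 507.35 K.

507.35 K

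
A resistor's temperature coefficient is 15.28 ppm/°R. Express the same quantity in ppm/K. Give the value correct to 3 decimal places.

27.504 ppm/K

The quantity depends on a temperature interval, so only the ratio of degree sizes applies; the offset between the scales is irrelevant.
A change of 1 K is a change of 1.8°R, so per K the value is 15.28 × 1.8 = 27.504.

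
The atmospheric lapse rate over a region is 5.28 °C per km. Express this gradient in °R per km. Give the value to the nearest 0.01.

9.50 °R/km

The quantity depends on a temperature interval, so only the ratio of degree sizes applies; the offset between the scales is irrelevant.
A change of 1°C is a change of 1.8°R, so 5.28 × 1.8 = 9.50.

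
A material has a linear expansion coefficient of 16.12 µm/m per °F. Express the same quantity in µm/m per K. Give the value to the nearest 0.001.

The quantity depends on a temperature interval, so only the ratio of degree sizes applies; the offset between the scales is irrelevant.
A change of 1 K is a change of 1.8°F, so per K the value is 16.12 × 1.8 = 29.016.

29.016 µm/m per K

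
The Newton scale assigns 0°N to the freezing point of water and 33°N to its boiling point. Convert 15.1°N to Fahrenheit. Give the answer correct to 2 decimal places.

114.36°F

Linear interpolation between the fixed points: C = (15.1 - 0) × 100 / (33 - 0) = 45.7576°C.
Then 45.7576 × 1.8 + 32 = 114.36°F.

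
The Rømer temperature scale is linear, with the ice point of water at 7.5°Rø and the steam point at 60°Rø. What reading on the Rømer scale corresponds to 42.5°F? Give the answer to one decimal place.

First in Celsius: (42.5 - 32) × 5/9 = 5.8333°C.
Linearly onto the Rømer scale: 7.5 + (5.8333 / 100) × (60 - 7.5) = 10.6°Rø.

10.6°Rø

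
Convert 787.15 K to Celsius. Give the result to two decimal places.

In Celsius: 787.15 - 273.15 = 514.0000°C.

514.00°C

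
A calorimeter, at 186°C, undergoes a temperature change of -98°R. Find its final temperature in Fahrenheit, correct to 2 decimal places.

The 98°R change is an interval, so only the factor 5/9 applies: -98 × 5/9 = -54.4444°C.
Final Celsius temperature: 186.0000 - 54.4444 = 131.5556°C.
In Fahrenheit: 131.5556 × 1.8 + 32 = 268.80°F.

268.80°F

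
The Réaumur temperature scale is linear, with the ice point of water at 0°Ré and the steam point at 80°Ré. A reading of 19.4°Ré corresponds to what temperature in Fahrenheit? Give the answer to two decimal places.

75.65°F

Linear interpolation between the fixed points: C = (19.4 - 0) × 100 / (80 - 0) = 24.2500°C.
Then 24.2500 × 1.8 + 32 = 75.65°F.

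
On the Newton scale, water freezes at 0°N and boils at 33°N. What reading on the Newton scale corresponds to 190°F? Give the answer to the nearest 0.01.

First in Celsius: (190 - 32) × 5/9 = 87.7778°C.
Linearly onto the Newton scale: 0 + (87.7778 / 100) × (33 - 0) = 28.97°N.

28.97°N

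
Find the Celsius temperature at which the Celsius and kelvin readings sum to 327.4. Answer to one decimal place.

Let C be the Celsius reading. The kelvin reading is K = 1·C + 273.15.
Require C + K = 327.4: (2)·C + 273.15 = 327.4.
C = (327.4 - 273.15) / (2) = 27.1.

27.1°C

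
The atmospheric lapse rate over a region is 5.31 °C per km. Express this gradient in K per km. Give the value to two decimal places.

5.31 K/km

Since only a temperature interval is involved, the additive offset between the scales drops out.
A change of 1°C is a change of 1 K, so 5.31 × 1 = 5.31.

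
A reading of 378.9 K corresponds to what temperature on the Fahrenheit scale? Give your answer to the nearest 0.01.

In Celsius: 378.9 - 273.15 = 105.7500°C.
In Fahrenheit: 105.7500 × 1.8 + 32 = 222.35°F.

222.35°F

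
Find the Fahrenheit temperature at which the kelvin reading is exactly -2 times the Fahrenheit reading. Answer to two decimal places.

-99.93°F

Let F be the Fahrenheit reading. The kelvin reading is K = 5/9·F + 255.372.
Require K = -2·F: 5/9·F + 255.372 = -2·F.
(23/9)·F = -255.372  ⇒  F = -99.93.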